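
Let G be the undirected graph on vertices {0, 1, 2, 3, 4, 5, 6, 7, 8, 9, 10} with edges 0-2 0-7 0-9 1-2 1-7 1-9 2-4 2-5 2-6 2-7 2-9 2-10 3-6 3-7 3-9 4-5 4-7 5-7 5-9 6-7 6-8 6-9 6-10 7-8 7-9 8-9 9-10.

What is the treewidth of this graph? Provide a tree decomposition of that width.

Every bag has size at most 4, so the width is 4 − 1 = 3 and tw(G) ≤ 3. On the other hand G contains the 4-clique {2, 6, 9, 10}. A clique must lie in a single bag of any decomposition, so no decomposition can have width below 3. Hence tw(G) = 3 exactly.

Treewidth 3.
One such decomposition:
Bags: B1 = {2, 5, 7, 9}  B2 = {2, 6, 7, 9}  B3 = {1, 2, 7, 9}  B4 = {2, 4, 5, 7}  B5 = {6, 7, 8, 9}  B6 = {3, 6, 7, 9}  B7 = {2, 6, 9, 10}  B8 = {0, 2, 7, 9}
Tree: B1–B2, B2–B3, B1–B4, B2–B5, B2–B6, B2–B7, B3–B8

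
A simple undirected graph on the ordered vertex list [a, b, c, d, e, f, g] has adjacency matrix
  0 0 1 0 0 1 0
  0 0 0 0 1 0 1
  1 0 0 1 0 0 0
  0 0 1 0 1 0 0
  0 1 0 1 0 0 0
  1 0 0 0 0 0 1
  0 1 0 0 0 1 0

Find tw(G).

2

A width-2 tree decomposition is:
Bags: B1 = {a, c, f}  B2 = {c, d, f}  B3 = {d, e, f}  B4 = {b, e, f}  B5 = {b, f, g}
Tree: B1–B2, B2–B3, B3–B4, B4–B5
Each bag holds 3 vertices, so the decomposition has width 2, which upper-bounds the treewidth. For the lower bound, G contains the cycle f–a–c–d–e–b–g–f, so G is not a forest; only forests have treewidth ≤ 1, hence tw(G) ≥ 2. The upper and lower bounds meet at 2, so that is the treewidth.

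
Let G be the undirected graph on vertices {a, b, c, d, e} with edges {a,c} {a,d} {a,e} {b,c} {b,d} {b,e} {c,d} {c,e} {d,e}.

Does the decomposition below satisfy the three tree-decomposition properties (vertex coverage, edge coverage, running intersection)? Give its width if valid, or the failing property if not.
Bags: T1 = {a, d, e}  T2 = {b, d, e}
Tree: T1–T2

A tree decomposition must satisfy three properties: every vertex lies in some bag; for every edge, both endpoints lie together in some bag; and for every vertex, the bags containing it form a connected subtree. Here vertex c appears in no bag, so the decomposition is invalid.

No — vertex c appears in no bag.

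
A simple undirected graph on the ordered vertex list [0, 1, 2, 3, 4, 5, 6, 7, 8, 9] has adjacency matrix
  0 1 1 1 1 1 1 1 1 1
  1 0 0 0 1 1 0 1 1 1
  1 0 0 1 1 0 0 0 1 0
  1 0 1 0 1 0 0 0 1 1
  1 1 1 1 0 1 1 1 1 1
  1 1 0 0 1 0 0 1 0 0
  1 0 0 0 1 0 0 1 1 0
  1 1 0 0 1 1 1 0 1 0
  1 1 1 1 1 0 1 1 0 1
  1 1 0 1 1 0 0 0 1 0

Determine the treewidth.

4

A width-4 tree decomposition is:
Bags: B1 = {0, 1, 4, 7, 8}  B2 = {0, 1, 4, 8, 9}  B3 = {0, 3, 4, 8, 9}  B4 = {0, 4, 6, 7, 8}  B5 = {0, 1, 4, 5, 7}  B6 = {0, 2, 3, 4, 8}
Tree: B1–B2, B2–B3, B1–B4, B1–B5, B3–B6
The largest bag has 5 vertices, giving width 4; this decomposition certifies tw(G) ≤ 4. For the lower bound, the 5 vertices {0, 1, 4, 8, 9} are pairwise adjacent, and any tree decomposition puts a clique entirely inside one bag — forcing width ≥ 4. Combining the bounds, tw(G) = 4.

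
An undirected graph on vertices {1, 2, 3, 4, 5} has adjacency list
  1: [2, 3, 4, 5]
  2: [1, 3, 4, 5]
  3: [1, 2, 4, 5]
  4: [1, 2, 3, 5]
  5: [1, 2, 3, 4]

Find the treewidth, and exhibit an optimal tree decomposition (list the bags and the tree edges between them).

With just one bag of size 5, the width is 5 − 1 = 4, so tw(G) ≤ 4. For the lower bound, the 5 vertices {1, 2, 3, 4, 5} are pairwise adjacent, and any tree decomposition puts a clique entirely inside one bag — forcing width ≥ 4. Hence tw(G) = 4 exactly.

Treewidth 4.
One optimal decomposition is:
Bags: B1 = {1, 2, 3, 4, 5}
Tree: (single bag)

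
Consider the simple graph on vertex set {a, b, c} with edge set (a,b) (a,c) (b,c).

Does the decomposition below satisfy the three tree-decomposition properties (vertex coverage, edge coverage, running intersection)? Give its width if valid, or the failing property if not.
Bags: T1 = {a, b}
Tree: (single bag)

A tree decomposition must satisfy three properties: every vertex lies in some bag; for every edge, both endpoints lie together in some bag; and for every vertex, the bags containing it form a connected subtree. Here vertex c appears in no bag, so the decomposition is invalid.

No — vertex c appears in no bag.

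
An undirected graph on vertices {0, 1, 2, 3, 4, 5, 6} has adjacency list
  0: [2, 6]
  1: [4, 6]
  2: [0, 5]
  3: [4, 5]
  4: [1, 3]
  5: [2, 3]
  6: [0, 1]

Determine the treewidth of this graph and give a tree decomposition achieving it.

Treewidth 2.
One such decomposition:
Bags: B1 = {2, 3, 5}  B2 = {2, 3, 4}  B3 = {1, 2, 4}  B4 = {1, 2, 6}  B5 = {0, 2, 6}
Tree: B1–B2, B2–B3, B3–B4, B4–B5

Each bag holds 3 vertices, so the decomposition has width 2, which upper-bounds the treewidth. The edges 2–5–3–4–1–6–0–2 form a cycle, so G is not a tree and its treewidth is at least 2. Hence tw(G) = 2 exactly.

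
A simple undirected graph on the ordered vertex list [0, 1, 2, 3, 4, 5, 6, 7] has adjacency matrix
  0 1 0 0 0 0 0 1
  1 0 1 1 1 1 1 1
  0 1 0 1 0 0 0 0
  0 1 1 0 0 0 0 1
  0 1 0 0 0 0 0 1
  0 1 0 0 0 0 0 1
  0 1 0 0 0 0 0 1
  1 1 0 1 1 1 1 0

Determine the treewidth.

2

A width-2 tree decomposition is:
Bags: B1 = {0, 1, 7}  B2 = {1, 6, 7}  B3 = {1, 5, 7}  B4 = {1, 4, 7}  B5 = {1, 3, 7}  B6 = {1, 2, 3}
Tree: B1–B2, B1–B3, B3–B4, B1–B5, B5–B6
The largest bag has 3 vertices, giving width 2; this decomposition certifies tw(G) ≤ 2. On the other hand G contains the 3-clique {1, 2, 3}. A clique must lie in a single bag of any decomposition, so no decomposition can have width below 2. Hence tw(G) = 2 exactly.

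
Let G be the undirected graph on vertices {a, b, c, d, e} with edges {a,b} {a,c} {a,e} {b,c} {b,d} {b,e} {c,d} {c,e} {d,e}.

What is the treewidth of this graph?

A width-3 tree decomposition is:
Bags: B1 = {a, b, c, e}  B2 = {b, c, d, e}
Tree: B1–B2
Each bag holds 4 vertices, so the decomposition has width 3, which upper-bounds the treewidth. On the other hand G contains the 4-clique {b, c, d, e}. A clique must lie in a single bag of any decomposition, so no decomposition can have width below 3. The upper and lower bounds meet at 3, so that is the treewidth.

3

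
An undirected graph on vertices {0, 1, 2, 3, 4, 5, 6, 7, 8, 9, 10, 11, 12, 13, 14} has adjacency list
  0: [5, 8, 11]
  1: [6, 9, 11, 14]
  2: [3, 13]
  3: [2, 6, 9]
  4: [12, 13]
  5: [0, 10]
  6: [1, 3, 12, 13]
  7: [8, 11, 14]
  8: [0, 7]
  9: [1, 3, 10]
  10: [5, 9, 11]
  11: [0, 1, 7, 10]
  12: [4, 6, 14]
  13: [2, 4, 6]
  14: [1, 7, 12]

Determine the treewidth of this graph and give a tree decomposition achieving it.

Treewidth 3.
One optimal decomposition is:
Bags: B1 = {0, 5, 8, 10}  B2 = {0, 8, 10, 11}  B3 = {7, 8, 10, 11}  B4 = {7, 9, 10, 11}  B5 = {1, 7, 9, 11}  B6 = {1, 7, 9, 14}  B7 = {1, 3, 9, 14}  B8 = {1, 3, 6, 14}  B9 = {3, 6, 12, 14}  B10 = {2, 3, 6, 12}  B11 = {2, 6, 12, 13}  B12 = {2, 4, 12, 13}
Tree: B1–B2, B2–B3, B3–B4, B4–B5, B5–B6, B6–B7, B7–B8, B8–B9, B9–B10, B10–B11, B11–B12

Each bag holds 4 vertices, so the decomposition has width 3, which upper-bounds the treewidth. For the lower bound: the 4 vertex sets {0,5,8}, {10}, {11}, {1,7,9,14} are disjoint, each induces a connected subgraph, and every pair is joined by at least one edge of G. Contracting each set to a single vertex therefore yields K_{4} as a minor, and since treewidth is minor-monotone, tw(G) ≥ tw(K_{4}) = 3. Combining the bounds, tw(G) = 3.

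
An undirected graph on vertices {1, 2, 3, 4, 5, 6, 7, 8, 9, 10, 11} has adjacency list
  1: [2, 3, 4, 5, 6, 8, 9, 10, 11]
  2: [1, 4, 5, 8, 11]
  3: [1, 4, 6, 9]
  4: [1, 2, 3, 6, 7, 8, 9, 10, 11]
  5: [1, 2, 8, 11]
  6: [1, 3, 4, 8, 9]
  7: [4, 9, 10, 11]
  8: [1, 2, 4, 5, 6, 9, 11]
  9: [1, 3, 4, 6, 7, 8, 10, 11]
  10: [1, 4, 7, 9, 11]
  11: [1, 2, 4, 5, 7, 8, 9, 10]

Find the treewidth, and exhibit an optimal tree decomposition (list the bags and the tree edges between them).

The largest bag has 5 vertices, giving width 4; this decomposition certifies tw(G) ≤ 4. For the lower bound, the 5 vertices {1, 4, 9, 10, 11} are pairwise adjacent, and any tree decomposition puts a clique entirely inside one bag — forcing width ≥ 4. Hence tw(G) = 4 exactly.

Treewidth 4.
One such decomposition:
Bags: B1 = {1, 2, 4, 8, 11}  B2 = {1, 4, 8, 9, 11}  B3 = {1, 4, 6, 8, 9}  B4 = {1, 4, 9, 10, 11}  B5 = {1, 2, 5, 8, 11}  B6 = {4, 7, 9, 10, 11}  B7 = {1, 3, 4, 6, 9}
Tree: B1–B2, B2–B3, B2–B4, B1–B5, B4–B6, B3–B7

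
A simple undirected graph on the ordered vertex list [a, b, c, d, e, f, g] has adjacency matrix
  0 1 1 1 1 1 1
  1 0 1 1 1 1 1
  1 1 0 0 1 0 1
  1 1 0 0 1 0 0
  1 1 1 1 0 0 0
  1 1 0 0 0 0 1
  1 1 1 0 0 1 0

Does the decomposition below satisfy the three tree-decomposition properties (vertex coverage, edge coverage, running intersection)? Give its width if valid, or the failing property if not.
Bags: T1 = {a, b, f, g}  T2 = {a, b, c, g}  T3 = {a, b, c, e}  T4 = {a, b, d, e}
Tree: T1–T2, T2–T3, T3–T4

Vertex coverage: the bags together contain {a, b, c, d, e, f, g}, the full vertex set. Edge coverage: each edge of G has both endpoints in at least one bag. Running intersection: for every vertex, the bags containing it form a connected subtree. All three properties hold, so this is a valid tree decomposition of width max|bag| − 1 = 3, and hence tw(G) ≤ 3.

Yes; width 3.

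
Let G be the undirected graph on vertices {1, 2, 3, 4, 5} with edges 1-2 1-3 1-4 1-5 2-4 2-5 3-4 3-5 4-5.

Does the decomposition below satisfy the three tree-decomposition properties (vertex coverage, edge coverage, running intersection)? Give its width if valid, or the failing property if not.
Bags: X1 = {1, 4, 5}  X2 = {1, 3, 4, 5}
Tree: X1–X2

No — vertex 2 appears in no bag.

A tree decomposition must satisfy three properties: every vertex lies in some bag; for every edge, both endpoints lie together in some bag; and for every vertex, the bags containing it form a connected subtree. Here vertex 2 appears in no bag, so the decomposition is invalid.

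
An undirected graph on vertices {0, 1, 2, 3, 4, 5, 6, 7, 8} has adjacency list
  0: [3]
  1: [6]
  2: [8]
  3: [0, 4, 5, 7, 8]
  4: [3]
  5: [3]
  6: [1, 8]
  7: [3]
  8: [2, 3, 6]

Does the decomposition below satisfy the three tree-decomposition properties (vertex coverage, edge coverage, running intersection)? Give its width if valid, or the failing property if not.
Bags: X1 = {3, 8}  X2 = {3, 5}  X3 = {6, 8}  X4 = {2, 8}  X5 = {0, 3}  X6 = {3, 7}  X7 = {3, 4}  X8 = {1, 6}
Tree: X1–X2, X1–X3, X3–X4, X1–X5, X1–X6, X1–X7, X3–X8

Checking the three conditions: (i) the bags cover all of {0, 1, 2, 3, 4, 5, 6, 7, 8}; (ii) for each edge, some bag contains both endpoints; (iii) the bags containing any fixed vertex form a subtree. All hold, so the decomposition is valid with width 2 − 1 = 1.

Yes; width 1.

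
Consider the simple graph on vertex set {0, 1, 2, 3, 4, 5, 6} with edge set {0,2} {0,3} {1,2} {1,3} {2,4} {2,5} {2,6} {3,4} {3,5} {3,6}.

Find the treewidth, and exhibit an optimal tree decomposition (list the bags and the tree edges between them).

Each bag holds 3 vertices, so the decomposition has width 2, which upper-bounds the treewidth. For the lower bound, G contains the cycle 3–4–2–0–3, so G is not a forest; only forests have treewidth ≤ 1, hence tw(G) ≥ 2. The upper and lower bounds meet at 2, so that is the treewidth.

Treewidth 2.
Bags: B1 = {2, 3, 4}  B2 = {0, 2, 3}  B3 = {1, 2, 3}  B4 = {2, 3, 6}  B5 = {2, 3, 5}
Tree: B1–B2, B2–B3, B3–B4, B4–B5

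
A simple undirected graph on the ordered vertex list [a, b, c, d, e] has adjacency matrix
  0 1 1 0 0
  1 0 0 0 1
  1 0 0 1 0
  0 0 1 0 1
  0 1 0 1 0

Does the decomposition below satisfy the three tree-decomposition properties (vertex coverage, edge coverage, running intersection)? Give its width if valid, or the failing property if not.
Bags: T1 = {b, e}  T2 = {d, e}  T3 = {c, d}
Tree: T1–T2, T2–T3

No — vertex a appears in no bag.

A tree decomposition must satisfy three properties: every vertex lies in some bag; for every edge, both endpoints lie together in some bag; and for every vertex, the bags containing it form a connected subtree. Here vertex a appears in no bag, so the decomposition is invalid.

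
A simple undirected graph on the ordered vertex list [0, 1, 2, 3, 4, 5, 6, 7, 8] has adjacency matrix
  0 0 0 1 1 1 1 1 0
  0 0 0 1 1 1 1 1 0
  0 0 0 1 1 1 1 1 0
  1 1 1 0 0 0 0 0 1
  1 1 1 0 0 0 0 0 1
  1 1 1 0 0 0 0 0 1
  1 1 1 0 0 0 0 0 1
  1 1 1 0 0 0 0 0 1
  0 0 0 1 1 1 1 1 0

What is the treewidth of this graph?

4

A width-4 tree decomposition is:
Bags: B1 = {0, 1, 2, 7, 8}  B2 = {0, 1, 2, 3, 8}  B3 = {0, 1, 2, 5, 8}  B4 = {0, 1, 2, 4, 8}  B5 = {0, 1, 2, 6, 8}
Tree: B1–B2, B2–B3, B3–B4, B4–B5
Each bag holds 5 vertices, so the decomposition has width 4, which upper-bounds the treewidth. For the lower bound: the 5 vertex sets {2,7}, {1,3}, {5,8}, {0}, {4} are disjoint, each induces a connected subgraph, and every pair is joined by at least one edge of G. Contracting each set to a single vertex therefore yields K_{5} as a minor, and since treewidth is minor-monotone, tw(G) ≥ tw(K_{5}) = 4. Therefore the treewidth is 4.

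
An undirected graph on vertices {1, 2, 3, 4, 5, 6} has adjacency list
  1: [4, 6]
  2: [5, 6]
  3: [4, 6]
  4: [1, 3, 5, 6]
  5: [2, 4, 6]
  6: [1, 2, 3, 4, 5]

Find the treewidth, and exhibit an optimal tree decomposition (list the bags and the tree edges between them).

Every bag has size at most 3, so the width is 3 − 1 = 2 and tw(G) ≤ 2. On the other hand G contains the 3-clique {2, 5, 6}. A clique must lie in a single bag of any decomposition, so no decomposition can have width below 2. Therefore the treewidth is 2.

Treewidth 2.
One optimal decomposition is:
Bags: B1 = {4, 5, 6}  B2 = {2, 5, 6}  B3 = {1, 4, 6}  B4 = {3, 4, 6}
Tree: B1–B2, B1–B3, B3–B4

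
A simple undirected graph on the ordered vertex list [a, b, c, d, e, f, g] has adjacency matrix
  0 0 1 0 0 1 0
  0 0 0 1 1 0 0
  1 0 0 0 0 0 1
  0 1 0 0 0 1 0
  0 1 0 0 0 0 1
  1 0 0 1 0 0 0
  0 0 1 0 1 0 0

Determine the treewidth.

2

A width-2 tree decomposition is:
Bags: B1 = {a, d, f}  B2 = {a, b, d}  B3 = {a, b, e}  B4 = {a, e, g}  B5 = {a, c, g}
Tree: B1–B2, B2–B3, B3–B4, B4–B5
The largest bag has 3 vertices, giving width 2; this decomposition certifies tw(G) ≤ 2. Since a–f–d–b–e–g–c–a is a cycle in G, G is not acyclic. Forests are exactly the graphs of treewidth ≤ 1, so tw(G) ≥ 2. Hence tw(G) = 2 exactly.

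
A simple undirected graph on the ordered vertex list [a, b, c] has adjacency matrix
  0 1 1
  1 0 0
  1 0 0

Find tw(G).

A width-1 tree decomposition is:
Bags: B1 = {a, b}  B2 = {a, c}
Tree: B1–B2
The largest bag has 2 vertices, giving width 1; this decomposition certifies tw(G) ≤ 1. Any graph with an edge has treewidth ≥ 1, and G has the edge a–b. Combining the bounds, tw(G) = 1.

1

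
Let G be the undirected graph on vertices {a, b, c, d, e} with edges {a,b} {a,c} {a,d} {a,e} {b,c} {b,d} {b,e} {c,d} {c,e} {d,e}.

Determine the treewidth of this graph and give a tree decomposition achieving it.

A single bag containing all 5 vertices is trivially a valid decomposition of width 4. On the other hand G contains the 5-clique {a, b, c, d, e}. A clique must lie in a single bag of any decomposition, so no decomposition can have width below 4. Hence tw(G) = 4 exactly.

Treewidth 4.
Bags: B1 = {a, b, c, d, e}
Tree: (single bag)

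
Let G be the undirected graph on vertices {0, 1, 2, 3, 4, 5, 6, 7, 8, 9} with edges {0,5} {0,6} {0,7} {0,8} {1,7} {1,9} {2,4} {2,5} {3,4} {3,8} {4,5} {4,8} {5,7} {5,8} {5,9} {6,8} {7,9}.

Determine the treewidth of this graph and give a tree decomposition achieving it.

Treewidth 2.
Bags: B1 = {0, 5, 8}  B2 = {0, 5, 7}  B3 = {4, 5, 8}  B4 = {0, 6, 8}  B5 = {3, 4, 8}  B6 = {5, 7, 9}  B7 = {2, 4, 5}  B8 = {1, 7, 9}
Tree: B1–B2, B1–B3, B1–B4, B3–B5, B2–B6, B3–B7, B6–B8

Every bag has size at most 3, so the width is 3 − 1 = 2 and tw(G) ≤ 2. For the lower bound, the 3 vertices {1, 7, 9} are pairwise adjacent, and any tree decomposition puts a clique entirely inside one bag — forcing width ≥ 2. The upper and lower bounds meet at 2, so that is the treewidth.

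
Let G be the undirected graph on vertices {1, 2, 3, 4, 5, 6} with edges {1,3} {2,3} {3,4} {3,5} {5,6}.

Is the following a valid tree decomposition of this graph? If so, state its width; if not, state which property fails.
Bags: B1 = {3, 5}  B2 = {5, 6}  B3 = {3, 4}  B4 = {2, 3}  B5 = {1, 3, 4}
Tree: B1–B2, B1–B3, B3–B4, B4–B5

A tree decomposition must satisfy three properties: every vertex lies in some bag; for every edge, both endpoints lie together in some bag; and for every vertex, the bags containing it form a connected subtree. Here bags containing vertex 4 are not connected in the tree, so the decomposition is invalid.

No — bags containing vertex 4 are not connected in the tree.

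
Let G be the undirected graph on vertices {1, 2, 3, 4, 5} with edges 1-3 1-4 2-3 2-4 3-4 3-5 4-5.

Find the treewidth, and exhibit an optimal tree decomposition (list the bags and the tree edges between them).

Treewidth 2.
One such decomposition:
Bags: B1 = {1, 3, 4}  B2 = {2, 3, 4}  B3 = {3, 4, 5}
Tree: B1–B2, B2–B3

The largest bag has 3 vertices, giving width 2; this decomposition certifies tw(G) ≤ 2. On the other hand G contains the 3-clique {1, 3, 4}. A clique must lie in a single bag of any decomposition, so no decomposition can have width below 2. Therefore the treewidth is 2.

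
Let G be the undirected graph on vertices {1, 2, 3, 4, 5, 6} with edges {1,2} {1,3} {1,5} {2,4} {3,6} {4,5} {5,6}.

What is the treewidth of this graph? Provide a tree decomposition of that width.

Treewidth 2.
One optimal decomposition is:
Bags: B1 = {2, 4, 5}  B2 = {1, 2, 5}  B3 = {1, 5, 6}  B4 = {1, 3, 6}
Tree: B1–B2, B2–B3, B3–B4

Each bag holds 3 vertices, so the decomposition has width 2, which upper-bounds the treewidth. Since 4–2–1–5–4 is a cycle in G, G is not acyclic. Forests are exactly the graphs of treewidth ≤ 1, so tw(G) ≥ 2. Hence tw(G) = 2 exactly.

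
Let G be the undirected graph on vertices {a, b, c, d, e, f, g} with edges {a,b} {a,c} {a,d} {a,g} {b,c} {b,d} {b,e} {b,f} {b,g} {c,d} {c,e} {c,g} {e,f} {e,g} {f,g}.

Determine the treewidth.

3

A width-3 tree decomposition is:
Bags: B1 = {b, c, e, g}  B2 = {b, e, f, g}  B3 = {a, b, c, g}  B4 = {a, b, c, d}
Tree: B1–B2, B1–B3, B3–B4
Every bag has size at most 4, so the width is 4 − 1 = 3 and tw(G) ≤ 3. Conversely, {a, b, c, d} is a clique of size 4, and the vertices of any clique must share a bag in every tree decomposition; so some bag has ≥ 4 vertices and tw(G) ≥ 3. Hence tw(G) = 3 exactly.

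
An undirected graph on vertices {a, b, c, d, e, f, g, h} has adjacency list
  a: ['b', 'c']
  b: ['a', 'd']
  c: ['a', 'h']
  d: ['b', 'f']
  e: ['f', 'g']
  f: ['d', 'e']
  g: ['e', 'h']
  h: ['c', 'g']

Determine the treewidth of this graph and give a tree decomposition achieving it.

Treewidth 2.
Bags: B1 = {a, b, d}  B2 = {a, d, f}  B3 = {a, e, f}  B4 = {a, e, g}  B5 = {a, g, h}  B6 = {a, c, h}
Tree: B1–B2, B2–B3, B3–B4, B4–B5, B5–B6

The largest bag has 3 vertices, giving width 2; this decomposition certifies tw(G) ≤ 2. Since a–b–d–f–e–g–h–c–a is a cycle in G, G is not acyclic. Forests are exactly the graphs of treewidth ≤ 1, so tw(G) ≥ 2. Combining the bounds, tw(G) = 2.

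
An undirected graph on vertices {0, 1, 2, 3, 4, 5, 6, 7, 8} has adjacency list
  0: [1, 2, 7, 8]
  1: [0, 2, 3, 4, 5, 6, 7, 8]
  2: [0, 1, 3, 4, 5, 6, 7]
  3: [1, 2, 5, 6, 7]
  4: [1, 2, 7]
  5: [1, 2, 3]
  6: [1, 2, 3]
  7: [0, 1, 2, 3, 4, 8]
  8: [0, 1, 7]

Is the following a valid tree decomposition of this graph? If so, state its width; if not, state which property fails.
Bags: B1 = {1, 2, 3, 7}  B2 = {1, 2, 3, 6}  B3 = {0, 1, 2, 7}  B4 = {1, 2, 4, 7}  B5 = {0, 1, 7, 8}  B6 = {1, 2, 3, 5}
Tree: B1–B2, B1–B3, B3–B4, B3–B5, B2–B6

Yes; width 3.

Checking the three conditions: (i) the bags cover all of {0, 1, 2, 3, 4, 5, 6, 7, 8}; (ii) for each edge, some bag contains both endpoints; (iii) the bags containing any fixed vertex form a subtree. All hold, so the decomposition is valid with width 4 − 1 = 3.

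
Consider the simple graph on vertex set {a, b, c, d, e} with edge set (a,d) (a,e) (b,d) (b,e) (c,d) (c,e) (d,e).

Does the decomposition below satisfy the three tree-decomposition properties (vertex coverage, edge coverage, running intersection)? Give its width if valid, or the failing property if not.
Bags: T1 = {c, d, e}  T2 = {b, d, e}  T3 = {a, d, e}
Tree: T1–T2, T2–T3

Every vertex of G appears in some bag (union = {a, b, c, d, e}); every edge is covered by a bag; and for each vertex v the set of bags containing v is connected in the bag tree. The decomposition is therefore valid. The largest bag has 3 vertices, so the width is 2.

Yes; width 2.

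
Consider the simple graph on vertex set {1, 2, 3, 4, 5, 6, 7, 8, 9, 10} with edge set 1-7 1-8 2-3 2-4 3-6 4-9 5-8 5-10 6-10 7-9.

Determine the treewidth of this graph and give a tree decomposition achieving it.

Treewidth 2.
Bags: B1 = {3, 6, 10}  B2 = {3, 5, 10}  B3 = {3, 5, 8}  B4 = {1, 3, 8}  B5 = {1, 3, 7}  B6 = {3, 7, 9}  B7 = {3, 4, 9}  B8 = {2, 3, 4}
Tree: B1–B2, B2–B3, B3–B4, B4–B5, B5–B6, B6–B7, B7–B8

Each bag holds 3 vertices, so the decomposition has width 2, which upper-bounds the treewidth. Since 3–6–10–5–8–1–7–9–4–2–3 is a cycle in G, G is not acyclic. Forests are exactly the graphs of treewidth ≤ 1, so tw(G) ≥ 2. Hence tw(G) = 2 exactly.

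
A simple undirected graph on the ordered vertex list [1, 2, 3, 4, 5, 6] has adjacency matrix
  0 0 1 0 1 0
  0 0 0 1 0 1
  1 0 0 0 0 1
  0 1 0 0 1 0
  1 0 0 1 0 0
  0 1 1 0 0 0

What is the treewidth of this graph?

A width-2 tree decomposition is:
Bags: B1 = {1, 4, 5}  B2 = {1, 2, 4}  B3 = {1, 2, 6}  B4 = {1, 3, 6}
Tree: B1–B2, B2–B3, B3–B4
The largest bag has 3 vertices, giving width 2; this decomposition certifies tw(G) ≤ 2. For the lower bound, G contains the cycle 1–5–4–2–6–3–1, so G is not a forest; only forests have treewidth ≤ 1, hence tw(G) ≥ 2. Therefore the treewidth is 2.

2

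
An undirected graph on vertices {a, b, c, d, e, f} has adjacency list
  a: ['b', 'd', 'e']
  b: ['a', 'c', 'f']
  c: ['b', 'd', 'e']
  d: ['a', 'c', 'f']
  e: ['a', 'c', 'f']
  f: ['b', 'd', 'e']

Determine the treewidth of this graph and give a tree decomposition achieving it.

Every bag has size at most 4, so the width is 4 − 1 = 3 and tw(G) ≤ 3. For the lower bound: the 4 vertex sets {b,c}, {d,f}, {e}, {a} are disjoint, each induces a connected subgraph, and every pair is joined by at least one edge of G. Contracting each set to a single vertex therefore yields K_{4} as a minor, and since treewidth is minor-monotone, tw(G) ≥ tw(K_{4}) = 3. The upper and lower bounds meet at 3, so that is the treewidth.

Treewidth 3.
One such decomposition:
Bags: B1 = {b, c, d, e}  B2 = {b, d, e, f}  B3 = {a, b, d, e}
Tree: B1–B2, B2–B3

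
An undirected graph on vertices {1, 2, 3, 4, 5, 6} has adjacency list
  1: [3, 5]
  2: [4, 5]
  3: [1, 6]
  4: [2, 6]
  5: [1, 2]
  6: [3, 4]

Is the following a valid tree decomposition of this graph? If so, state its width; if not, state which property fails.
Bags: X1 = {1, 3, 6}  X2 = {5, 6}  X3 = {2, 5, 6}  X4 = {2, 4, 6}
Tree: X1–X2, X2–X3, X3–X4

No — edge (1,5) lies in no bag.

A tree decomposition must satisfy three properties: every vertex lies in some bag; for every edge, both endpoints lie together in some bag; and for every vertex, the bags containing it form a connected subtree. Here edge (1,5) lies in no bag, so the decomposition is invalid.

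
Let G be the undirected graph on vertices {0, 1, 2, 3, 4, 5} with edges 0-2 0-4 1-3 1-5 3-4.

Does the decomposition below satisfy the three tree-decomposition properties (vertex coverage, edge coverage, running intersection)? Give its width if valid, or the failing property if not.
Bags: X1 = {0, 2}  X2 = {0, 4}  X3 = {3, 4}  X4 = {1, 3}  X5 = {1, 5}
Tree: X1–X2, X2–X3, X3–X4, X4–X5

Yes; width 1.

Checking the three conditions: (i) the bags cover all of {0, 1, 2, 3, 4, 5}; (ii) for each edge, some bag contains both endpoints; (iii) the bags containing any fixed vertex form a subtree. All hold, so the decomposition is valid with width 2 − 1 = 1.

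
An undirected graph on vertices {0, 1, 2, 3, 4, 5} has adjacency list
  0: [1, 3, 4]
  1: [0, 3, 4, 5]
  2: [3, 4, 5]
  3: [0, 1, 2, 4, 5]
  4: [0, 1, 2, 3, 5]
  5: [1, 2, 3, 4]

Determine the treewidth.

A width-3 tree decomposition is:
Bags: B1 = {2, 3, 4, 5}  B2 = {1, 3, 4, 5}  B3 = {0, 1, 3, 4}
Tree: B1–B2, B2–B3
Every bag has size at most 4, so the width is 4 − 1 = 3 and tw(G) ≤ 3. On the other hand G contains the 4-clique {0, 1, 3, 4}. A clique must lie in a single bag of any decomposition, so no decomposition can have width below 3. Combining the bounds, tw(G) = 3.

3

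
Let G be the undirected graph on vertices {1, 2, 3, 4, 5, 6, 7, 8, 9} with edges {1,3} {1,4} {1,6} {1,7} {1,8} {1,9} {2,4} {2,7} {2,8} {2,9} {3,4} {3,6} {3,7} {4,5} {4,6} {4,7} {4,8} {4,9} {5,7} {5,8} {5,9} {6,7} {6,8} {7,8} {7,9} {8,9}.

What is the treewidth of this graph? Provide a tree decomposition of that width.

Treewidth 4.
One such decomposition:
Bags: B1 = {2, 4, 7, 8, 9}  B2 = {1, 4, 7, 8, 9}  B3 = {4, 5, 7, 8, 9}  B4 = {1, 4, 6, 7, 8}  B5 = {1, 3, 4, 6, 7}
Tree: B1–B2, B1–B3, B2–B4, B4–B5

Each bag holds 5 vertices, so the decomposition has width 4, which upper-bounds the treewidth. Conversely, {1, 4, 7, 8, 9} is a clique of size 5, and the vertices of any clique must share a bag in every tree decomposition; so some bag has ≥ 5 vertices and tw(G) ≥ 4. The upper and lower bounds meet at 4, so that is the treewidth.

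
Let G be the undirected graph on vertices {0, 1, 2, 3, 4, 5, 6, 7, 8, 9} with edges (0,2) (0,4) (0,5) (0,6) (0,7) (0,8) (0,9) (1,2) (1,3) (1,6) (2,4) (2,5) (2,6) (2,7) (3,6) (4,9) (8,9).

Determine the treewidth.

A width-2 tree decomposition is:
Bags: B1 = {0, 2, 6}  B2 = {0, 2, 4}  B3 = {0, 4, 9}  B4 = {0, 8, 9}  B5 = {1, 2, 6}  B6 = {0, 2, 7}  B7 = {0, 2, 5}  B8 = {1, 3, 6}
Tree: B1–B2, B2–B3, B3–B4, B1–B5, B1–B6, B6–B7, B5–B8
Each bag holds 3 vertices, so the decomposition has width 2, which upper-bounds the treewidth. On the other hand G contains the 3-clique {0, 8, 9}. A clique must lie in a single bag of any decomposition, so no decomposition can have width below 2. Hence tw(G) = 2 exactly.

2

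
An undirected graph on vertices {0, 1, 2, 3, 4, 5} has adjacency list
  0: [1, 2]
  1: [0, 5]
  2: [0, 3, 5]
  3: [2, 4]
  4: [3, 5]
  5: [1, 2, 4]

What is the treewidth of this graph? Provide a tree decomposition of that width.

Treewidth 2.
One optimal decomposition is:
Bags: B1 = {2, 3, 4}  B2 = {2, 4, 5}  B3 = {0, 2, 5}  B4 = {0, 1, 5}
Tree: B1–B2, B2–B3, B3–B4

Each bag holds 3 vertices, so the decomposition has width 2, which upper-bounds the treewidth. For the lower bound, G contains the cycle 3–4–5–2–3, so G is not a forest; only forests have treewidth ≤ 1, hence tw(G) ≥ 2. Hence tw(G) = 2 exactly.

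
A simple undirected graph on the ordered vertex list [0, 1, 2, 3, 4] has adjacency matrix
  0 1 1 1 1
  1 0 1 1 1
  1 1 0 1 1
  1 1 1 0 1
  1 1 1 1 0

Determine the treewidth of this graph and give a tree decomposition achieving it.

With just one bag of size 5, the width is 5 − 1 = 4, so tw(G) ≤ 4. On the other hand G contains the 5-clique {0, 1, 2, 3, 4}. A clique must lie in a single bag of any decomposition, so no decomposition can have width below 4. The upper and lower bounds meet at 4, so that is the treewidth.

Treewidth 4.
One such decomposition:
Bags: B1 = {0, 1, 2, 3, 4}
Tree: (single bag)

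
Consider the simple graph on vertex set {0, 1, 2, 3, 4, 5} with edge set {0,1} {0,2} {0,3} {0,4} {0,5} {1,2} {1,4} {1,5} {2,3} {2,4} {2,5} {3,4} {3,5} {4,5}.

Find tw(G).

A width-4 tree decomposition is:
Bags: B1 = {0, 2, 3, 4, 5}  B2 = {0, 1, 2, 4, 5}
Tree: B1–B2
The largest bag has 5 vertices, giving width 4; this decomposition certifies tw(G) ≤ 4. On the other hand G contains the 5-clique {0, 1, 2, 4, 5}. A clique must lie in a single bag of any decomposition, so no decomposition can have width below 4. Combining the bounds, tw(G) = 4.

4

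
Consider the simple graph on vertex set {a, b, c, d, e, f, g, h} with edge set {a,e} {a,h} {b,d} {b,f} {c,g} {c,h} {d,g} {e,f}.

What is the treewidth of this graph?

2

A width-2 tree decomposition is:
Bags: B1 = {a, e, h}  B2 = {c, e, h}  B3 = {c, e, g}  B4 = {d, e, g}  B5 = {b, d, e}  B6 = {b, e, f}
Tree: B1–B2, B2–B3, B3–B4, B4–B5, B5–B6
Every bag has size at most 3, so the width is 3 − 1 = 2 and tw(G) ≤ 2. Since e–a–h–c–g–d–b–f–e is a cycle in G, G is not acyclic. Forests are exactly the graphs of treewidth ≤ 1, so tw(G) ≥ 2. Therefore the treewidth is 2.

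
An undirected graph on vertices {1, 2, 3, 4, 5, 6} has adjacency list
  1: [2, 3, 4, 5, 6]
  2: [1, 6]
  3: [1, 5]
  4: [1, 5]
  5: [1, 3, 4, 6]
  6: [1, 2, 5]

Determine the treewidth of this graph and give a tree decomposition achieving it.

Treewidth 2.
One such decomposition:
Bags: B1 = {1, 5, 6}  B2 = {1, 2, 6}  B3 = {1, 3, 5}  B4 = {1, 4, 5}
Tree: B1–B2, B1–B3, B3–B4

Every bag has size at most 3, so the width is 3 − 1 = 2 and tw(G) ≤ 2. Conversely, {1, 2, 6} is a clique of size 3, and the vertices of any clique must share a bag in every tree decomposition; so some bag has ≥ 3 vertices and tw(G) ≥ 2. The upper and lower bounds meet at 2, so that is the treewidth.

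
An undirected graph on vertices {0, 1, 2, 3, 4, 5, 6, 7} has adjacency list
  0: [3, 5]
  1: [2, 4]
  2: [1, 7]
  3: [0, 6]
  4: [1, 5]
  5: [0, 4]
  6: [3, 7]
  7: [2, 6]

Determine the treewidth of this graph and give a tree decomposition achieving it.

The largest bag has 3 vertices, giving width 2; this decomposition certifies tw(G) ≤ 2. Since 3–6–7–2–1–4–5–0–3 is a cycle in G, G is not acyclic. Forests are exactly the graphs of treewidth ≤ 1, so tw(G) ≥ 2. Therefore the treewidth is 2.

Treewidth 2.
Bags: B1 = {3, 6, 7}  B2 = {2, 3, 7}  B3 = {1, 2, 3}  B4 = {1, 3, 4}  B5 = {3, 4, 5}  B6 = {0, 3, 5}
Tree: B1–B2, B2–B3, B3–B4, B4–B5, B5–B6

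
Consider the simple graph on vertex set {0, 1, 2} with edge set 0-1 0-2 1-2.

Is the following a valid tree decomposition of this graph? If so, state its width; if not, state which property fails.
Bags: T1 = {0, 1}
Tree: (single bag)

No — vertex 2 appears in no bag.

A tree decomposition must satisfy three properties: every vertex lies in some bag; for every edge, both endpoints lie together in some bag; and for every vertex, the bags containing it form a connected subtree. Here vertex 2 appears in no bag, so the decomposition is invalid.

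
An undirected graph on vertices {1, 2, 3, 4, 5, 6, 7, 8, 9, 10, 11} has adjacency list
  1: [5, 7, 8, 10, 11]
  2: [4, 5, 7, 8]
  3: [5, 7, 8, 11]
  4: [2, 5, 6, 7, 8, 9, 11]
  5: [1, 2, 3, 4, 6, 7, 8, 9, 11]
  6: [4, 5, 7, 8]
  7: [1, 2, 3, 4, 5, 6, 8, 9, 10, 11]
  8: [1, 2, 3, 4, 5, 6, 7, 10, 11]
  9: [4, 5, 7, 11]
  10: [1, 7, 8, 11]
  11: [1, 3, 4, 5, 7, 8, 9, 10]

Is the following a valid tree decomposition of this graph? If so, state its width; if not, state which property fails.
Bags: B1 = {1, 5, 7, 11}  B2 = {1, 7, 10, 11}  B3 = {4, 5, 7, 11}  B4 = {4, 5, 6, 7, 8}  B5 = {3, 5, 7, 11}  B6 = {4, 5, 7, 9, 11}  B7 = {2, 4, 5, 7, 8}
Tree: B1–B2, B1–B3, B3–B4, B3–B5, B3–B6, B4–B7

No — edge (1,8) lies in no bag.

A tree decomposition must satisfy three properties: every vertex lies in some bag; for every edge, both endpoints lie together in some bag; and for every vertex, the bags containing it form a connected subtree. Here edge (1,8) lies in no bag, so the decomposition is invalid.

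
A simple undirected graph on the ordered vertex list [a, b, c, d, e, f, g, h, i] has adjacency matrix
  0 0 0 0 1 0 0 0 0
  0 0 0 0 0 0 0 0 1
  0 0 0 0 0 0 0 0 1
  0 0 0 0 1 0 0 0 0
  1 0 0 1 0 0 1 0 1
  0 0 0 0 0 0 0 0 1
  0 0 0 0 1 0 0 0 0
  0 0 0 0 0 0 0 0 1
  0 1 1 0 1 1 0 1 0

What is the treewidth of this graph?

A width-1 tree decomposition is:
Bags: B1 = {e, i}  B2 = {d, e}  B3 = {h, i}  B4 = {f, i}  B5 = {c, i}  B6 = {a, e}  B7 = {b, i}  B8 = {e, g}
Tree: B1–B2, B1–B3, B3–B4, B3–B5, B1–B6, B4–B7, B1–B8
The largest bag has 2 vertices, giving width 1; this decomposition certifies tw(G) ≤ 1. Since G has at least one edge (e.g. e–i), it is not an edgeless graph, so tw(G) ≥ 1. Therefore the treewidth is 1.

1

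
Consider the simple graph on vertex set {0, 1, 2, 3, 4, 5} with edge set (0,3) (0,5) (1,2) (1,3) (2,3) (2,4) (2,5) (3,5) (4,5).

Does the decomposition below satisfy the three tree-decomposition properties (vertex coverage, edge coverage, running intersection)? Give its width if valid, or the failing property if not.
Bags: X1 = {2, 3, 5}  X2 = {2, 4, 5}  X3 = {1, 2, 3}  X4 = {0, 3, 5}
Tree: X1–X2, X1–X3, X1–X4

Every vertex of G appears in some bag (union = {0, 1, 2, 3, 4, 5}); every edge is covered by a bag; and for each vertex v the set of bags containing v is connected in the bag tree. The decomposition is therefore valid. The largest bag has 3 vertices, so the width is 2.

Yes; width 2.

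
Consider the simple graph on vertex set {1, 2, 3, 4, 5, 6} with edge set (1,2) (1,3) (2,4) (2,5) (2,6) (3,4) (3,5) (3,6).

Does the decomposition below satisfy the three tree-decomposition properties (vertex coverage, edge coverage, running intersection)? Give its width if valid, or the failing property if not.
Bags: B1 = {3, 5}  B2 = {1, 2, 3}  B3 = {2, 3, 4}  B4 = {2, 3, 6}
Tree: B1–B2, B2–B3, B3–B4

No — edge (2,5) lies in no bag.

A tree decomposition must satisfy three properties: every vertex lies in some bag; for every edge, both endpoints lie together in some bag; and for every vertex, the bags containing it form a connected subtree. Here edge (2,5) lies in no bag, so the decomposition is invalid.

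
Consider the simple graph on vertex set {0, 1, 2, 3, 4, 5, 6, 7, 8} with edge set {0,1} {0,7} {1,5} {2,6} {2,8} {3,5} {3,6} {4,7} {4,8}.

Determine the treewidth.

2

A width-2 tree decomposition is:
Bags: B1 = {3, 5, 6}  B2 = {1, 5, 6}  B3 = {0, 1, 6}  B4 = {0, 6, 7}  B5 = {4, 6, 7}  B6 = {4, 6, 8}  B7 = {2, 6, 8}
Tree: B1–B2, B2–B3, B3–B4, B4–B5, B5–B6, B6–B7
Every bag has size at most 3, so the width is 3 − 1 = 2 and tw(G) ≤ 2. Since 6–3–5–1–0–7–4–8–2–6 is a cycle in G, G is not acyclic. Forests are exactly the graphs of treewidth ≤ 1, so tw(G) ≥ 2. Combining the bounds, tw(G) = 2.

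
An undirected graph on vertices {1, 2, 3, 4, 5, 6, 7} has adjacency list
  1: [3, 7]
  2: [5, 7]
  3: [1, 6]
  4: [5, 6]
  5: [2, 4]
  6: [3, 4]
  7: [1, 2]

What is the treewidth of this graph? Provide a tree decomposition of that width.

Treewidth 2.
One optimal decomposition is:
Bags: B1 = {3, 4, 6}  B2 = {3, 4, 5}  B3 = {2, 3, 5}  B4 = {2, 3, 7}  B5 = {1, 3, 7}
Tree: B1–B2, B2–B3, B3–B4, B4–B5

Each bag holds 3 vertices, so the decomposition has width 2, which upper-bounds the treewidth. The edges 3–6–4–5–2–7–1–3 form a cycle, so G is not a tree and its treewidth is at least 2. The upper and lower bounds meet at 2, so that is the treewidth.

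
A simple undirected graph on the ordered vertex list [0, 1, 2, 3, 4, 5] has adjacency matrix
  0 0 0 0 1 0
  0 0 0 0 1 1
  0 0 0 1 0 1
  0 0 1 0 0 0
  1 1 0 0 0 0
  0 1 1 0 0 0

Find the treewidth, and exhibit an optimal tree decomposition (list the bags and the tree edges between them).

Treewidth 1.
Bags: B1 = {0, 4}  B2 = {1, 4}  B3 = {1, 5}  B4 = {2, 5}  B5 = {2, 3}
Tree: B1–B2, B2–B3, B3–B4, B4–B5

Each bag holds 2 vertices, so the decomposition has width 1, which upper-bounds the treewidth. Any graph with an edge has treewidth ≥ 1, and G has the edge 0–4. Therefore the treewidth is 1.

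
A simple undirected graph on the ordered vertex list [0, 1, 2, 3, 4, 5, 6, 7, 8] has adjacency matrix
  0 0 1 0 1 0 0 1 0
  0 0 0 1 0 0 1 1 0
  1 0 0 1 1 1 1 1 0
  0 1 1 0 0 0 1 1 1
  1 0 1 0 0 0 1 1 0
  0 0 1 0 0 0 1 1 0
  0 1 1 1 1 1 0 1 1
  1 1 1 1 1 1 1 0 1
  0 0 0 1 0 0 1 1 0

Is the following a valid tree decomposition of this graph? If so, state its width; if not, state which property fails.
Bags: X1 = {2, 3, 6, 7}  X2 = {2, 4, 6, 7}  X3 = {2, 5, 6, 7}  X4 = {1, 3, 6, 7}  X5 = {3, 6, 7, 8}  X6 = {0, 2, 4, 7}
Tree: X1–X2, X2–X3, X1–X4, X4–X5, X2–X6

Checking the three conditions: (i) the bags cover all of {0, 1, 2, 3, 4, 5, 6, 7, 8}; (ii) for each edge, some bag contains both endpoints; (iii) the bags containing any fixed vertex form a subtree. All hold, so the decomposition is valid with width 4 − 1 = 3.

Yes; width 3.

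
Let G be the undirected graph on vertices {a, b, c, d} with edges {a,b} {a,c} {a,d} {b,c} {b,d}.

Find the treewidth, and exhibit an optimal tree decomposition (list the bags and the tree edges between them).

The largest bag has 3 vertices, giving width 2; this decomposition certifies tw(G) ≤ 2. For the lower bound, the 3 vertices {a, b, d} are pairwise adjacent, and any tree decomposition puts a clique entirely inside one bag — forcing width ≥ 2. Hence tw(G) = 2 exactly.

Treewidth 2.
One optimal decomposition is:
Bags: B1 = {a, b, d}  B2 = {a, b, c}
Tree: B1–B2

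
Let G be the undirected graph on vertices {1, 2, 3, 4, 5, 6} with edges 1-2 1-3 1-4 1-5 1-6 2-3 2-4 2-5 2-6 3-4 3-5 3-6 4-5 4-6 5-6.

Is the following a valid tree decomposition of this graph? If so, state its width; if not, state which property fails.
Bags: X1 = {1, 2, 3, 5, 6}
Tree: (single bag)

A tree decomposition must satisfy three properties: every vertex lies in some bag; for every edge, both endpoints lie together in some bag; and for every vertex, the bags containing it form a connected subtree. Here vertex 4 appears in no bag, so the decomposition is invalid.

No — vertex 4 appears in no bag.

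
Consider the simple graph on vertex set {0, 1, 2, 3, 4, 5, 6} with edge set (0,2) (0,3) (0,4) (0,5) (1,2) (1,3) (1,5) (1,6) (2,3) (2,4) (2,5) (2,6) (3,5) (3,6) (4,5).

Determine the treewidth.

3

A width-3 tree decomposition is:
Bags: B1 = {0, 2, 3, 5}  B2 = {0, 2, 4, 5}  B3 = {1, 2, 3, 5}  B4 = {1, 2, 3, 6}
Tree: B1–B2, B1–B3, B3–B4
The largest bag has 4 vertices, giving width 3; this decomposition certifies tw(G) ≤ 3. On the other hand G contains the 4-clique {0, 2, 3, 5}. A clique must lie in a single bag of any decomposition, so no decomposition can have width below 3. Hence tw(G) = 3 exactly.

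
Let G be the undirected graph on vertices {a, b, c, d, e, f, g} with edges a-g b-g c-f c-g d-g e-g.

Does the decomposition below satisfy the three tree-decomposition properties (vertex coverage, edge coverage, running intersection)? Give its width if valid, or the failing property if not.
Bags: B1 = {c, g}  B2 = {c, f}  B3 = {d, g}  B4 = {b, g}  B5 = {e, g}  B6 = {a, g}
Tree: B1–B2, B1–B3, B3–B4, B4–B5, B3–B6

Yes; width 1.

Vertex coverage: the bags together contain {a, b, c, d, e, f, g}, the full vertex set. Edge coverage: each edge of G has both endpoints in at least one bag. Running intersection: for every vertex, the bags containing it form a connected subtree. All three properties hold, so this is a valid tree decomposition of width max|bag| − 1 = 1, and hence tw(G) ≤ 1.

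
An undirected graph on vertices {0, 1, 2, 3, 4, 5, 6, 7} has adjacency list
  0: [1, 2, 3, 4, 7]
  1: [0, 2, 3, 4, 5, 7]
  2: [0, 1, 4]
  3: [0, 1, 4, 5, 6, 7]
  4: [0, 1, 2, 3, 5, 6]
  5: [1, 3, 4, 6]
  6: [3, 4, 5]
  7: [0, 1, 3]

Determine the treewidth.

3

A width-3 tree decomposition is:
Bags: B1 = {1, 3, 4, 5}  B2 = {0, 1, 3, 4}  B3 = {0, 1, 2, 4}  B4 = {3, 4, 5, 6}  B5 = {0, 1, 3, 7}
Tree: B1–B2, B2–B3, B1–B4, B2–B5
Each bag holds 4 vertices, so the decomposition has width 3, which upper-bounds the treewidth. For the lower bound, the 4 vertices {0, 1, 2, 4} are pairwise adjacent, and any tree decomposition puts a clique entirely inside one bag — forcing width ≥ 3. Hence tw(G) = 3 exactly.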